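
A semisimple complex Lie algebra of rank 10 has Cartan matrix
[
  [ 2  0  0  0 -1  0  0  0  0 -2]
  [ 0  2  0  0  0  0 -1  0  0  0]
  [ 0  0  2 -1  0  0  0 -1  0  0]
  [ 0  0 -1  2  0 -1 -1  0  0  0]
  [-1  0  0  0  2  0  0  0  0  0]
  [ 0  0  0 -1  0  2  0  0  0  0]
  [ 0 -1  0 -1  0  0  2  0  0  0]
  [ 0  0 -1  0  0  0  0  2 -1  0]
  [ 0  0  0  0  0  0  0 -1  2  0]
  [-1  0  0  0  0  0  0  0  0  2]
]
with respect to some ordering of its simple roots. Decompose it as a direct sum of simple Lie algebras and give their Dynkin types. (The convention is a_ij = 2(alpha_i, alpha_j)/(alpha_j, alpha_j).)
B_3 (so(7)) + E_7

The diagram associated to this matrix has two connected components: the simple roots {alpha_1, alpha_5, alpha_10} form a chain of 3 nodes with a double edge at one end; the terminal node there is the unique short simple root (B_3), and {alpha_2, alpha_3, alpha_4, alpha_6, alpha_7, alpha_8, alpha_9} form a chain of 6 nodes with one extra node attached to the third node from one end (E_7). A semisimple Lie algebra decomposes uniquely as the direct sum of simple ideals, one per connected component of its Dynkin diagram, so g ≅ B_3 ⊕ E_7 (dimension 21 + 133 = 154).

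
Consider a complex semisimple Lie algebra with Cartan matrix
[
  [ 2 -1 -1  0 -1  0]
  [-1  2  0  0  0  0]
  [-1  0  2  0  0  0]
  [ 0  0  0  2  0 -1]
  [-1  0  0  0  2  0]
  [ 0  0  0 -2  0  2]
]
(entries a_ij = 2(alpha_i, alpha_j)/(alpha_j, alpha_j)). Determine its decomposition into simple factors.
B2 + D4

The diagram associated to this matrix has two connected components: the simple roots {alpha_4, alpha_6} form a chain of 2 nodes with a double edge at one end; the terminal node there is the unique short simple root (B_2), and {alpha_1, alpha_2, alpha_3, alpha_5} form a chain of 2 nodes with a fork of two nodes at one end (D_4). A semisimple Lie algebra decomposes uniquely as the direct sum of simple ideals, one per connected component of its Dynkin diagram, so g ≅ B_2 ⊕ D_4 (dimension 10 + 28 = 38).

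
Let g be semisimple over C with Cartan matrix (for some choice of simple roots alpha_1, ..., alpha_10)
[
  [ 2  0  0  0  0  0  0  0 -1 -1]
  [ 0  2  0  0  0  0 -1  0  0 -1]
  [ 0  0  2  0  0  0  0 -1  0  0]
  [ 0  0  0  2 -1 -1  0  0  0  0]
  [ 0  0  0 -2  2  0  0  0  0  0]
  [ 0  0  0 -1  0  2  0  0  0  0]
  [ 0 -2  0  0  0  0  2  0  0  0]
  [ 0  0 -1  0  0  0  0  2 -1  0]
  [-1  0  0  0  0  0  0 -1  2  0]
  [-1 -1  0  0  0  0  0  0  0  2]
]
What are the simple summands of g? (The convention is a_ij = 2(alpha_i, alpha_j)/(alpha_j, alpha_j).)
C_3 (sp(6)) + C_7 (sp(14))

The diagram associated to this matrix has two connected components: the simple roots {alpha_4, alpha_5, alpha_6} form a chain of 3 nodes with a double edge at one end; the terminal node there is the unique long simple root (C_3), and {alpha_1, alpha_2, alpha_3, alpha_7, alpha_8, alpha_9, alpha_10} form a chain of 7 nodes with a double edge at one end; the terminal node there is the unique long simple root (C_7). A semisimple Lie algebra decomposes uniquely as the direct sum of simple ideals, one per connected component of its Dynkin diagram, so g ≅ C_3 ⊕ C_7 (dimension 21 + 105 = 126).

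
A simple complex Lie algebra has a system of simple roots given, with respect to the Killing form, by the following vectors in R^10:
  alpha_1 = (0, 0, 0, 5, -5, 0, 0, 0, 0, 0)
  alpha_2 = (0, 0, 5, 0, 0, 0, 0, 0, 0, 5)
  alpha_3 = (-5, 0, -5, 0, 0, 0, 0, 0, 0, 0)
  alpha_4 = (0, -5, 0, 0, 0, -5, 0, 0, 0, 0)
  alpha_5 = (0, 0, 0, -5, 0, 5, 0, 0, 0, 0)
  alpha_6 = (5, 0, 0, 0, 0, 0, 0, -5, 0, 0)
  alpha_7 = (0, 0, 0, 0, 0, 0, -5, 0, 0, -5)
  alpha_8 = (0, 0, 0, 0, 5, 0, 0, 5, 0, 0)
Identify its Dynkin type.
Compute the Cartan integers a_ij = 2(alpha_i, alpha_j)/(alpha_j, alpha_j); the resulting 8x8 Cartan matrix is
[[2, 0, 0, 0, -1, 0, 0, -1], [0, 2, -1, 0, 0, 0, -1, 0], [0, -1, 2, 0, 0, -1, 0, 0], [0, 0, 0, 2, -1, 0, 0, 0], [-1, 0, 0, -1, 2, 0, 0, 0], [0, 0, -1, 0, 0, 2, 0, -1], [0, -1, 0, 0, 0, 0, 2, 0], [-1, 0, 0, 0, 0, -1, 0, 2]].
All simple roots have the same length, so the diagram is simply laced. The associated Dynkin diagram is a chain of 8 nodes with single edges (A_8), so the type is A_8 (the algebra sl(9)).

A_8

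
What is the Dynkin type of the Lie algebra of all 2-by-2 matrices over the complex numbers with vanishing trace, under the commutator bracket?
type A_1

This is sl(2), which has dimension 2^2 - 1 = 3 and rank 2 - 1 = 1 (a Cartan subalgebra is the diagonal traceless matrices). In the classification of classical Lie algebras, the special linear algebra sl(n+1) has type A_n; here n = 1, so the Dynkin diagram is a chain of 1 nodes with single edges (A_1). Hence the type is A_1.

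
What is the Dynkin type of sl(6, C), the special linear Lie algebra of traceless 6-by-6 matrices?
This is sl(6), which has dimension 6^2 - 1 = 35 and rank 6 - 1 = 5 (a Cartan subalgebra is the diagonal traceless matrices). In the classification of classical Lie algebras, the special linear algebra sl(n+1) has type A_n; here n = 5, so the Dynkin diagram is a chain of 5 nodes with single edges (A_5). Hence the type is A_5.

A5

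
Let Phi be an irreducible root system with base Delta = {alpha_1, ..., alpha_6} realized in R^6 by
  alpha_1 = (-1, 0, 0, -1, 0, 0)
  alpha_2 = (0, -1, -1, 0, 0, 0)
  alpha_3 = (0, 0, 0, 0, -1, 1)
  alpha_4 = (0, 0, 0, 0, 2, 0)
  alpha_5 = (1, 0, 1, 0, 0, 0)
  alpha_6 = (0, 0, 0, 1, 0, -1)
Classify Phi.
Compute the Cartan integers a_ij = 2(alpha_i, alpha_j)/(alpha_j, alpha_j); the resulting 6x6 Cartan matrix is
[[2, 0, 0, 0, -1, -1], [0, 2, 0, 0, -1, 0], [0, 0, 2, -1, 0, -1], [0, 0, -2, 2, 0, 0], [-1, -1, 0, 0, 2, 0], [-1, 0, -1, 0, 0, 2]].
The roots have two lengths (squared-length ratio 2:1); the short ones are alpha_{1,2,3,5,6}. The associated Dynkin diagram is a chain of 6 nodes with a double edge at one end; the terminal node there is the unique long simple root (C_6), so the type is C_6 (the algebra sp(12)).

C6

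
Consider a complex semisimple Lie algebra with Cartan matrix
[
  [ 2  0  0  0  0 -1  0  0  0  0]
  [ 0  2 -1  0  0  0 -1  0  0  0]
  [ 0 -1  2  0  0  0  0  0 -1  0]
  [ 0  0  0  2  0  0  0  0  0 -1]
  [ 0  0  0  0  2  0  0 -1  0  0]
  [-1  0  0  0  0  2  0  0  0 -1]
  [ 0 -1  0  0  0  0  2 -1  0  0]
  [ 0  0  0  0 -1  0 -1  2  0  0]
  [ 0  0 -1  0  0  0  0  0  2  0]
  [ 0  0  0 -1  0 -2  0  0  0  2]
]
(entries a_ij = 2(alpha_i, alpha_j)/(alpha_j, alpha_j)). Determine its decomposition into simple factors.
The diagram associated to this matrix has two connected components: the simple roots {alpha_2, alpha_3, alpha_5, alpha_7, alpha_8, alpha_9} form a chain of 6 nodes with single edges (A_6), and {alpha_1, alpha_4, alpha_6, alpha_10} form a chain of 4 nodes with a double edge between the middle two (F_4). A semisimple Lie algebra decomposes uniquely as the direct sum of simple ideals, one per connected component of its Dynkin diagram, so g ≅ A_6 ⊕ F_4 (dimension 48 + 52 = 100).

type A_6 + type F_4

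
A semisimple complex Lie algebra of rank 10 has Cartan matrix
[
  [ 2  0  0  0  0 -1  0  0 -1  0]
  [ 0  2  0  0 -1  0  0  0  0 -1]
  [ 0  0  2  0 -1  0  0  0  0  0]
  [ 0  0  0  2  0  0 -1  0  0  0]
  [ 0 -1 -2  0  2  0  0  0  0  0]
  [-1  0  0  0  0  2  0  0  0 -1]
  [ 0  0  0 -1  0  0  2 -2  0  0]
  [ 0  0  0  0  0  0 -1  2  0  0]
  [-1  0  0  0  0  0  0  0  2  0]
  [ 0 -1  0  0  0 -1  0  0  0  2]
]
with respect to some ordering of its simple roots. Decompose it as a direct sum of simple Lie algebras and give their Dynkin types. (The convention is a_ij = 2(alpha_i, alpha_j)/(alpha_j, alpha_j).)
B3 + B7

The diagram associated to this matrix has two connected components: the simple roots {alpha_4, alpha_7, alpha_8} form a chain of 3 nodes with a double edge at one end; the terminal node there is the unique short simple root (B_3), and {alpha_1, alpha_2, alpha_3, alpha_5, alpha_6, alpha_9, alpha_10} form a chain of 7 nodes with a double edge at one end; the terminal node there is the unique short simple root (B_7). A semisimple Lie algebra decomposes uniquely as the direct sum of simple ideals, one per connected component of its Dynkin diagram, so g ≅ B_3 ⊕ B_7 (dimension 21 + 105 = 126).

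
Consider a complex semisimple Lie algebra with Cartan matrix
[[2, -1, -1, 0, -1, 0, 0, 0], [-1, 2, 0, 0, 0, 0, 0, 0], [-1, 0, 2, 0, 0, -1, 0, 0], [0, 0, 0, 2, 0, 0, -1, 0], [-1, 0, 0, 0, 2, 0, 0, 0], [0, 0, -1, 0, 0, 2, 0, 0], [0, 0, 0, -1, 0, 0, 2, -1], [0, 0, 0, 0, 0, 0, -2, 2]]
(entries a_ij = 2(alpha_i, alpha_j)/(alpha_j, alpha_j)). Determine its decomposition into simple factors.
The diagram associated to this matrix has two connected components: the simple roots {alpha_4, alpha_7, alpha_8} form a chain of 3 nodes with a double edge at one end; the terminal node there is the unique long simple root (C_3), and {alpha_1, alpha_2, alpha_3, alpha_5, alpha_6} form a chain of 3 nodes with a fork of two nodes at one end (D_5). A semisimple Lie algebra decomposes uniquely as the direct sum of simple ideals, one per connected component of its Dynkin diagram, so g ≅ C_3 ⊕ D_5 (dimension 21 + 45 = 66).

C_3 + D_5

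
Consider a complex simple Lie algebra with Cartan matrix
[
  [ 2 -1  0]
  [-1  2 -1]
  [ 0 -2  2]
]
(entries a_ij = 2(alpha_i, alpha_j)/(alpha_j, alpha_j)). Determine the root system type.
The matrix has rank 3 with 2's on the diagonal. Reading the off-diagonal entries as Dynkin edges (a single edge where a_ij = a_ji = -1; a double or triple edge where a_ij * a_ji = 2 or 3), the diagram is a chain of 3 nodes with a double edge at one end; the terminal node there is the unique long simple root (C_3). One simple-root ordering that puts it in standard form is (alpha_1, alpha_2, alpha_3). So the algebra is type C_3, i.e. sp(6).

C_3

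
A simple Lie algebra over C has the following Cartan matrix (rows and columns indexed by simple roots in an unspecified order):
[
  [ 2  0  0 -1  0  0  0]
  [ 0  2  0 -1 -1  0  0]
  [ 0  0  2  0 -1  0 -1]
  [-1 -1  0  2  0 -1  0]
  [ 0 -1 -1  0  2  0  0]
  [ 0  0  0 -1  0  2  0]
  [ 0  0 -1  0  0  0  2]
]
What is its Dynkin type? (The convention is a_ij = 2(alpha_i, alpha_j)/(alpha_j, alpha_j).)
The matrix has rank 7 with 2's on the diagonal. Reading the off-diagonal entries as Dynkin edges (a single edge where a_ij = a_ji = -1; a double or triple edge where a_ij * a_ji = 2 or 3), the diagram is a chain of 5 nodes with a fork of two nodes at one end (D_7). One simple-root ordering that puts it in standard form is (alpha_7, alpha_3, alpha_5, alpha_2, alpha_4, alpha_6, alpha_1). So the algebra is type D_7, i.e. so(14).

type D_7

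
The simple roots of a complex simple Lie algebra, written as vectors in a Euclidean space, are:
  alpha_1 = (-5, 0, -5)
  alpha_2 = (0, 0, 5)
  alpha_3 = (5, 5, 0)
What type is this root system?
type B_3

Compute the Cartan integers a_ij = 2(alpha_i, alpha_j)/(alpha_j, alpha_j); the resulting 3x3 Cartan matrix is
[[2, -2, -1], [-1, 2, 0], [-1, 0, 2]].
The roots have two lengths (squared-length ratio 2:1); the short ones are alpha_{2}. The associated Dynkin diagram is a chain of 3 nodes with a double edge at one end; the terminal node there is the unique short simple root (B_3), so the type is B_3 (the algebra so(7)).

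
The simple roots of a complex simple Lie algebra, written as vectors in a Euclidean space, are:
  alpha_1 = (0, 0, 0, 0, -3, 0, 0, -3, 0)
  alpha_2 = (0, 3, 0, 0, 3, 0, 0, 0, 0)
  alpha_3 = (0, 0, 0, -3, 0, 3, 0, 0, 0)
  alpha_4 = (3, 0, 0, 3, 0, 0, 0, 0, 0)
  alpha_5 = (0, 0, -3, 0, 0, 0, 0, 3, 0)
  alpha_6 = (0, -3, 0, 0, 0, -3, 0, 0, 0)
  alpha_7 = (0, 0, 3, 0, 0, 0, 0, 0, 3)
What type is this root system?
Compute the Cartan integers a_ij = 2(alpha_i, alpha_j)/(alpha_j, alpha_j); the resulting 7x7 Cartan matrix is
[[2, -1, 0, 0, -1, 0, 0], [-1, 2, 0, 0, 0, -1, 0], [0, 0, 2, -1, 0, -1, 0], [0, 0, -1, 2, 0, 0, 0], [-1, 0, 0, 0, 2, 0, -1], [0, -1, -1, 0, 0, 2, 0], [0, 0, 0, 0, -1, 0, 2]].
All simple roots have the same length, so the diagram is simply laced. The associated Dynkin diagram is a chain of 7 nodes with single edges (A_7), so the type is A_7 (the algebra sl(8)).

A_7 (sl(8))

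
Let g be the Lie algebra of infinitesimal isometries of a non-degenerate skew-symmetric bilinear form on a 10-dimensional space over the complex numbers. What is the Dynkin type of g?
This is sp(10), which has dimension 10(10+1)/2 = 55 and rank 10/2 = 5. In the classification of classical Lie algebras, the symplectic algebra sp(2n) has type C_n; here n = 5, so the Dynkin diagram is a chain of 5 nodes with a double edge at one end; the terminal node there is the unique long simple root (C_5). Hence the type is C_5.

type C_5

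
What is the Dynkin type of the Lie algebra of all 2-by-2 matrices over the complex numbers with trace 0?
A_1

This is sl(2), which has dimension 2^2 - 1 = 3 and rank 2 - 1 = 1 (a Cartan subalgebra is the diagonal traceless matrices). In the classification of classical Lie algebras, the special linear algebra sl(n+1) has type A_n; here n = 1, so the Dynkin diagram is a chain of 1 nodes with single edges (A_1). Hence the type is A_1.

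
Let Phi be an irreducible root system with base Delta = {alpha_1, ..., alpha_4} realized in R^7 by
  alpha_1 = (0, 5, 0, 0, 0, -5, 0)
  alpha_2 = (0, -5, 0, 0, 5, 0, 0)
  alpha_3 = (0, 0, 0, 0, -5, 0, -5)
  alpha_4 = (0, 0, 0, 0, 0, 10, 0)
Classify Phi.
C_4 (sp(8))

Compute the Cartan integers a_ij = 2(alpha_i, alpha_j)/(alpha_j, alpha_j); the resulting 4x4 Cartan matrix is
[[2, -1, 0, -1], [-1, 2, -1, 0], [0, -1, 2, 0], [-2, 0, 0, 2]].
The roots have two lengths (squared-length ratio 2:1); the short ones are alpha_{1,2,3}. The associated Dynkin diagram is a chain of 4 nodes with a double edge at one end; the terminal node there is the unique long simple root (C_4), so the type is C_4 (the algebra sp(8)).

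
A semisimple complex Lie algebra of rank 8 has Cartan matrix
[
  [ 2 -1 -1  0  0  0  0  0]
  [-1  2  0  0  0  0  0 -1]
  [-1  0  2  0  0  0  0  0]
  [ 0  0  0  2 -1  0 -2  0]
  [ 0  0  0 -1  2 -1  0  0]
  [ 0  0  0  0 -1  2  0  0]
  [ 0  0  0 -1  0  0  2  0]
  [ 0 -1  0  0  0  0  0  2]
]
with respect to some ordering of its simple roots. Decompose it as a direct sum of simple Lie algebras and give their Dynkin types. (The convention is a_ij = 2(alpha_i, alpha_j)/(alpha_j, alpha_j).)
A4 ⊕ B4

The diagram associated to this matrix has two connected components: the simple roots {alpha_1, alpha_2, alpha_3, alpha_8} form a chain of 4 nodes with single edges (A_4), and {alpha_4, alpha_5, alpha_6, alpha_7} form a chain of 4 nodes with a double edge at one end; the terminal node there is the unique short simple root (B_4). A semisimple Lie algebra decomposes uniquely as the direct sum of simple ideals, one per connected component of its Dynkin diagram, so g ≅ A_4 ⊕ B_4 (dimension 24 + 36 = 60).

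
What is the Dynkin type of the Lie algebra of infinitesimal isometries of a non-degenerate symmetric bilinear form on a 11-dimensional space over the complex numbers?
B_5 (so(11))

This is so(11) with 11 odd, which has dimension 11(11-1)/2 = 55 and rank (11-1)/2 = 5. In the classification of classical Lie algebras, the orthogonal algebra so(2n+1) in an odd number of variables has type B_n; here n = 5, so the Dynkin diagram is a chain of 5 nodes with a double edge at one end; the terminal node there is the unique short simple root (B_5). Hence the type is B_5.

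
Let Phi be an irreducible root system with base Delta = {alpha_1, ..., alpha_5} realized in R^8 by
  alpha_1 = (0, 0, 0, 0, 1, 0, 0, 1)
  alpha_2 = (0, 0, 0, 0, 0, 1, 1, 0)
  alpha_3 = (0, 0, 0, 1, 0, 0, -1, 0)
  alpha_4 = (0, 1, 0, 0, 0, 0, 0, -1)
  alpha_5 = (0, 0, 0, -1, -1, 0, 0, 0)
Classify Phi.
A5

Compute the Cartan integers a_ij = 2(alpha_i, alpha_j)/(alpha_j, alpha_j); the resulting 5x5 Cartan matrix is
[[2, 0, 0, -1, -1], [0, 2, -1, 0, 0], [0, -1, 2, 0, -1], [-1, 0, 0, 2, 0], [-1, 0, -1, 0, 2]].
All simple roots have the same length, so the diagram is simply laced. The associated Dynkin diagram is a chain of 5 nodes with single edges (A_5), so the type is A_5 (the algebra sl(6)).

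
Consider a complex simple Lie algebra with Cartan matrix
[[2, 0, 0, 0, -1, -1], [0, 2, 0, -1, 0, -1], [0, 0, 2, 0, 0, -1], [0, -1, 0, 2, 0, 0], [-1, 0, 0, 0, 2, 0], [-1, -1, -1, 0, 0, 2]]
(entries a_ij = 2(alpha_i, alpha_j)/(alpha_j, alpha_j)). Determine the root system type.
type E_6

The matrix has rank 6 with 2's on the diagonal. Reading the off-diagonal entries as Dynkin edges (a single edge where a_ij = a_ji = -1; a double or triple edge where a_ij * a_ji = 2 or 3), the diagram is a chain of 5 nodes with one extra node attached to the third node from one end (E_6). One simple-root ordering that puts it in standard form is (alpha_5, alpha_3, alpha_1, alpha_6, alpha_2, alpha_4). So the algebra is type E_6.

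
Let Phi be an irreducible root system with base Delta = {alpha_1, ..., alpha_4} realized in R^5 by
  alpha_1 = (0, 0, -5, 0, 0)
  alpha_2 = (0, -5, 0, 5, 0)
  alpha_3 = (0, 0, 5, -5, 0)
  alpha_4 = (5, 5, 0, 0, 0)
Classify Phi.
type B_4

Compute the Cartan integers a_ij = 2(alpha_i, alpha_j)/(alpha_j, alpha_j); the resulting 4x4 Cartan matrix is
[[2, 0, -1, 0], [0, 2, -1, -1], [-2, -1, 2, 0], [0, -1, 0, 2]].
The roots have two lengths (squared-length ratio 2:1); the short ones are alpha_{1}. The associated Dynkin diagram is a chain of 4 nodes with a double edge at one end; the terminal node there is the unique short simple root (B_4), so the type is B_4 (the algebra so(9)).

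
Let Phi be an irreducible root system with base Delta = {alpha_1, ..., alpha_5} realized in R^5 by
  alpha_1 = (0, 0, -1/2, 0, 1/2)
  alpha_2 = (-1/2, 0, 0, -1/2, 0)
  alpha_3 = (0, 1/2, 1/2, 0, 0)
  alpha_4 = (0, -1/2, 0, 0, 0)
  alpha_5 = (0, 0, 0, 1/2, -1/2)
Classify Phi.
B_5 (so(11))

Compute the Cartan integers a_ij = 2(alpha_i, alpha_j)/(alpha_j, alpha_j); the resulting 5x5 Cartan matrix is
[[2, 0, -1, 0, -1], [0, 2, 0, 0, -1], [-1, 0, 2, -2, 0], [0, 0, -1, 2, 0], [-1, -1, 0, 0, 2]].
The roots have two lengths (squared-length ratio 2:1); the short ones are alpha_{4}. The associated Dynkin diagram is a chain of 5 nodes with a double edge at one end; the terminal node there is the unique short simple root (B_5), so the type is B_5 (the algebra so(11)).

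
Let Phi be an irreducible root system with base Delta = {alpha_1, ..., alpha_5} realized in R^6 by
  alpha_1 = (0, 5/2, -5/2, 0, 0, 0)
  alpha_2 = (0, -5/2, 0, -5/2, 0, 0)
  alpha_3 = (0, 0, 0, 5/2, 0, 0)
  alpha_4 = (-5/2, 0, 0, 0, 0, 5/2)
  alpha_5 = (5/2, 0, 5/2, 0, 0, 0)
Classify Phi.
Compute the Cartan integers a_ij = 2(alpha_i, alpha_j)/(alpha_j, alpha_j); the resulting 5x5 Cartan matrix is
[[2, -1, 0, 0, -1], [-1, 2, -2, 0, 0], [0, -1, 2, 0, 0], [0, 0, 0, 2, -1], [-1, 0, 0, -1, 2]].
The roots have two lengths (squared-length ratio 2:1); the short ones are alpha_{3}. The associated Dynkin diagram is a chain of 5 nodes with a double edge at one end; the terminal node there is the unique short simple root (B_5), so the type is B_5 (the algebra so(11)).

B5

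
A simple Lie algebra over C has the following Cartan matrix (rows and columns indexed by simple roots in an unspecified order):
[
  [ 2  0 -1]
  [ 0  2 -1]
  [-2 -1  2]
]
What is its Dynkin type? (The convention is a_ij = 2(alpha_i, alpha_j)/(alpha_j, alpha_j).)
B_3

The matrix has rank 3 with 2's on the diagonal. Reading the off-diagonal entries as Dynkin edges (a single edge where a_ij = a_ji = -1; a double or triple edge where a_ij * a_ji = 2 or 3), the diagram is a chain of 3 nodes with a double edge at one end; the terminal node there is the unique short simple root (B_3). One simple-root ordering that puts it in standard form is (alpha_2, alpha_3, alpha_1). So the algebra is type B_3, i.e. so(7).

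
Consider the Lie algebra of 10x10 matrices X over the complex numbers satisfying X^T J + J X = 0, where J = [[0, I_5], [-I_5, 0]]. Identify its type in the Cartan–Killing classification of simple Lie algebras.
This is sp(10), which has dimension 10(10+1)/2 = 55 and rank 10/2 = 5. In the classification of classical Lie algebras, the symplectic algebra sp(2n) has type C_n; here n = 5, so the Dynkin diagram is a chain of 5 nodes with a double edge at one end; the terminal node there is the unique long simple root (C_5). Hence the type is C_5.

C_5 (sp(10))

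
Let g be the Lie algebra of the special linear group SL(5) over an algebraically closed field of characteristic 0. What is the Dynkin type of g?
This is sl(5), which has dimension 5^2 - 1 = 24 and rank 5 - 1 = 4 (a Cartan subalgebra is the diagonal traceless matrices). In the classification of classical Lie algebras, the special linear algebra sl(n+1) has type A_n; here n = 4, so the Dynkin diagram is a chain of 4 nodes with single edges (A_4). Hence the type is A_4.

A4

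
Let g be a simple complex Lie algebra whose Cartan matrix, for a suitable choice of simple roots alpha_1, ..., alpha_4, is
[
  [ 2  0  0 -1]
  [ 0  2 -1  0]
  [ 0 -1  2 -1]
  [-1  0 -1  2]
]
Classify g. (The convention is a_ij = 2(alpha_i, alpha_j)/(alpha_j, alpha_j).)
A_4

The matrix has rank 4 with 2's on the diagonal. Reading the off-diagonal entries as Dynkin edges (a single edge where a_ij = a_ji = -1; a double or triple edge where a_ij * a_ji = 2 or 3), the diagram is a chain of 4 nodes with single edges (A_4). One simple-root ordering that puts it in standard form is (alpha_2, alpha_3, alpha_4, alpha_1). So the algebra is type A_4, i.e. sl(5).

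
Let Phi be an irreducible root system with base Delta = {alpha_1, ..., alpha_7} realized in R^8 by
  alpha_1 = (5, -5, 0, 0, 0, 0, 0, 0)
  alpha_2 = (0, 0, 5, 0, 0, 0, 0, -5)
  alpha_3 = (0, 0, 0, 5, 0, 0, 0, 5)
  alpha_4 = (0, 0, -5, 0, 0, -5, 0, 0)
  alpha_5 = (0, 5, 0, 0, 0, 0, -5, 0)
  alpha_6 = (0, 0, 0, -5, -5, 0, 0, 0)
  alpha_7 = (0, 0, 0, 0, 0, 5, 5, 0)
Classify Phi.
A_7

Compute the Cartan integers a_ij = 2(alpha_i, alpha_j)/(alpha_j, alpha_j); the resulting 7x7 Cartan matrix is
[[2, 0, 0, 0, -1, 0, 0], [0, 2, -1, -1, 0, 0, 0], [0, -1, 2, 0, 0, -1, 0], [0, -1, 0, 2, 0, 0, -1], [-1, 0, 0, 0, 2, 0, -1], [0, 0, -1, 0, 0, 2, 0], [0, 0, 0, -1, -1, 0, 2]].
All simple roots have the same length, so the diagram is simply laced. The associated Dynkin diagram is a chain of 7 nodes with single edges (A_7), so the type is A_7 (the algebra sl(8)).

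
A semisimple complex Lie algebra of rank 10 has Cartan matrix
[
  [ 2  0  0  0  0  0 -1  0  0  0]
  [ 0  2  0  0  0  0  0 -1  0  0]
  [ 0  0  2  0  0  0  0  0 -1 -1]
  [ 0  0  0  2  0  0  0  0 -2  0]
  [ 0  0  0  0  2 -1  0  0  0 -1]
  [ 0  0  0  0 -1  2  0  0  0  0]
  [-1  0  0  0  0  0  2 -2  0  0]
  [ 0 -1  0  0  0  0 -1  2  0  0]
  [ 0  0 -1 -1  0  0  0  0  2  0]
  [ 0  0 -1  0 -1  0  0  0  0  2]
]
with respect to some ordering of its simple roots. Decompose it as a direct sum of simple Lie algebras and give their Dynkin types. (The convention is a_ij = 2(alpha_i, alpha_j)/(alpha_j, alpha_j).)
The diagram associated to this matrix has two connected components: the simple roots {alpha_3, alpha_4, alpha_5, alpha_6, alpha_9, alpha_10} form a chain of 6 nodes with a double edge at one end; the terminal node there is the unique long simple root (C_6), and {alpha_1, alpha_2, alpha_7, alpha_8} form a chain of 4 nodes with a double edge between the middle two (F_4). A semisimple Lie algebra decomposes uniquely as the direct sum of simple ideals, one per connected component of its Dynkin diagram, so g ≅ C_6 ⊕ F_4 (dimension 78 + 52 = 130).

C6 ⊕ F4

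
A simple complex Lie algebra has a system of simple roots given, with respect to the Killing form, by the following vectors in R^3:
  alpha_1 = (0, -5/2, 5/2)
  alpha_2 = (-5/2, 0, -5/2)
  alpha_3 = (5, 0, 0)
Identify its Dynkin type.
Compute the Cartan integers a_ij = 2(alpha_i, alpha_j)/(alpha_j, alpha_j); the resulting 3x3 Cartan matrix is
[[2, -1, 0], [-1, 2, -1], [0, -2, 2]].
The roots have two lengths (squared-length ratio 2:1); the short ones are alpha_{1,2}. The associated Dynkin diagram is a chain of 3 nodes with a double edge at one end; the terminal node there is the unique long simple root (C_3), so the type is C_3 (the algebra sp(6)).

type C_3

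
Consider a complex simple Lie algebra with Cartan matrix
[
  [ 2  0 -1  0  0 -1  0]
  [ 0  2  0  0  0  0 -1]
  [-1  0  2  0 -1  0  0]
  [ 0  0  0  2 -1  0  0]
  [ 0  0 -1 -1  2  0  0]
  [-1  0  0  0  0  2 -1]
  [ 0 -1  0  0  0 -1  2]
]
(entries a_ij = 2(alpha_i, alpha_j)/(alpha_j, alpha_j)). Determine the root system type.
A7

The matrix has rank 7 with 2's on the diagonal. Reading the off-diagonal entries as Dynkin edges (a single edge where a_ij = a_ji = -1; a double or triple edge where a_ij * a_ji = 2 or 3), the diagram is a chain of 7 nodes with single edges (A_7). One simple-root ordering that puts it in standard form is (alpha_4, alpha_5, alpha_3, alpha_1, alpha_6, alpha_7, alpha_2). So the algebra is type A_7, i.e. sl(8).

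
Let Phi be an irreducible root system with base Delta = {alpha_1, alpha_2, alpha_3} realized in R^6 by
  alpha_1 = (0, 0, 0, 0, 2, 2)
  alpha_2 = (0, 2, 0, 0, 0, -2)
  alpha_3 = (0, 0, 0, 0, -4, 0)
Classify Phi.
Compute the Cartan integers a_ij = 2(alpha_i, alpha_j)/(alpha_j, alpha_j); the resulting 3x3 Cartan matrix is
[[2, -1, -1], [-1, 2, 0], [-2, 0, 2]].
The roots have two lengths (squared-length ratio 2:1); the short ones are alpha_{1,2}. The associated Dynkin diagram is a chain of 3 nodes with a double edge at one end; the terminal node there is the unique long simple root (C_3), so the type is C_3 (the algebra sp(6)).

type C_3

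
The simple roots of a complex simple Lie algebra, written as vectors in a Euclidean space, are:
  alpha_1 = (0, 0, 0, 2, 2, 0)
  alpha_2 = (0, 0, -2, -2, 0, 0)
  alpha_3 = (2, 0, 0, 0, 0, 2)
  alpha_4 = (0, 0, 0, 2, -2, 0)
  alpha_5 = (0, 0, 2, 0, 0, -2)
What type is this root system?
D5

Compute the Cartan integers a_ij = 2(alpha_i, alpha_j)/(alpha_j, alpha_j); the resulting 5x5 Cartan matrix is
[[2, -1, 0, 0, 0], [-1, 2, 0, -1, -1], [0, 0, 2, 0, -1], [0, -1, 0, 2, 0], [0, -1, -1, 0, 2]].
All simple roots have the same length, so the diagram is simply laced. The associated Dynkin diagram is a chain of 3 nodes with a fork of two nodes at one end (D_5), so the type is D_5 (the algebra so(10)).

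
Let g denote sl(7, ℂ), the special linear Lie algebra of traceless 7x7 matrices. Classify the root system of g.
This is sl(7), which has dimension 7^2 - 1 = 48 and rank 7 - 1 = 6 (a Cartan subalgebra is the diagonal traceless matrices). In the classification of classical Lie algebras, the special linear algebra sl(n+1) has type A_n; here n = 6, so the Dynkin diagram is a chain of 6 nodes with single edges (A_6). Hence the type is A_6.

A_6 (sl(7))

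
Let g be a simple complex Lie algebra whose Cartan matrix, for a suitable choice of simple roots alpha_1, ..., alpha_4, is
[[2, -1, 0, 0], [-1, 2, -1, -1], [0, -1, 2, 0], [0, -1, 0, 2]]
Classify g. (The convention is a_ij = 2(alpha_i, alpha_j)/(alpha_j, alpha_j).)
The matrix has rank 4 with 2's on the diagonal. Reading the off-diagonal entries as Dynkin edges (a single edge where a_ij = a_ji = -1; a double or triple edge where a_ij * a_ji = 2 or 3), the diagram is a chain of 2 nodes with a fork of two nodes at one end (D_4). One simple-root ordering that puts it in standard form is (alpha_4, alpha_2, alpha_1, alpha_3). So the algebra is type D_4, i.e. so(8).

type D_4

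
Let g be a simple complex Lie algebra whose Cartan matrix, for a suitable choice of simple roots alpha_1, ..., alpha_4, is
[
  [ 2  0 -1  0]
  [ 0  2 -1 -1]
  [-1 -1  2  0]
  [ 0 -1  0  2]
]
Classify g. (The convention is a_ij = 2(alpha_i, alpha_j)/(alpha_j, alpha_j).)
The matrix has rank 4 with 2's on the diagonal. Reading the off-diagonal entries as Dynkin edges (a single edge where a_ij = a_ji = -1; a double or triple edge where a_ij * a_ji = 2 or 3), the diagram is a chain of 4 nodes with single edges (A_4). One simple-root ordering that puts it in standard form is (alpha_1, alpha_3, alpha_2, alpha_4). So the algebra is type A_4, i.e. sl(5).

A4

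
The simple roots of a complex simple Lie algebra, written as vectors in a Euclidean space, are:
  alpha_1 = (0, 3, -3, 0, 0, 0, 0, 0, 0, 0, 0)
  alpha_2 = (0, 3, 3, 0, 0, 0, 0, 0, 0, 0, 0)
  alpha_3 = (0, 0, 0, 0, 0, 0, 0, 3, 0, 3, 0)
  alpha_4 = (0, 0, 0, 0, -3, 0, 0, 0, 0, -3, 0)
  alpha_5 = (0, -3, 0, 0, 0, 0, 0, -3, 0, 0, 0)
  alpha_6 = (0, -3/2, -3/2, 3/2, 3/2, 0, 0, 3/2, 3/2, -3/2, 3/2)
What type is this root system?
E6

Compute the Cartan integers a_ij = 2(alpha_i, alpha_j)/(alpha_j, alpha_j); the resulting 6x6 Cartan matrix is
[[2, 0, 0, 0, -1, 0], [0, 2, 0, 0, -1, -1], [0, 0, 2, -1, -1, 0], [0, 0, -1, 2, 0, 0], [-1, -1, -1, 0, 2, 0], [0, -1, 0, 0, 0, 2]].
All simple roots have the same length, so the diagram is simply laced. The associated Dynkin diagram is a chain of 5 nodes with one extra node attached to the third node from one end (E_6), so the type is E_6.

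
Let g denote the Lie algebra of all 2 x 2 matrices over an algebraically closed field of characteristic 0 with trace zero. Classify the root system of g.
A_1 (sl(2))

This is sl(2), which has dimension 2^2 - 1 = 3 and rank 2 - 1 = 1 (a Cartan subalgebra is the diagonal traceless matrices). In the classification of classical Lie algebras, the special linear algebra sl(n+1) has type A_n; here n = 1, so the Dynkin diagram is a chain of 1 nodes with single edges (A_1). Hence the type is A_1.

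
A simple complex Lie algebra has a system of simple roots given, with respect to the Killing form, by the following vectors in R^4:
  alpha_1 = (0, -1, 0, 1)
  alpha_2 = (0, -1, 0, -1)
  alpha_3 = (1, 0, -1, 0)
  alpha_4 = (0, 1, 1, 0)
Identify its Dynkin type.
D_4

Compute the Cartan integers a_ij = 2(alpha_i, alpha_j)/(alpha_j, alpha_j); the resulting 4x4 Cartan matrix is
[[2, 0, 0, -1], [0, 2, 0, -1], [0, 0, 2, -1], [-1, -1, -1, 2]].
All simple roots have the same length, so the diagram is simply laced. The associated Dynkin diagram is a chain of 2 nodes with a fork of two nodes at one end (D_4), so the type is D_4 (the algebra so(8)).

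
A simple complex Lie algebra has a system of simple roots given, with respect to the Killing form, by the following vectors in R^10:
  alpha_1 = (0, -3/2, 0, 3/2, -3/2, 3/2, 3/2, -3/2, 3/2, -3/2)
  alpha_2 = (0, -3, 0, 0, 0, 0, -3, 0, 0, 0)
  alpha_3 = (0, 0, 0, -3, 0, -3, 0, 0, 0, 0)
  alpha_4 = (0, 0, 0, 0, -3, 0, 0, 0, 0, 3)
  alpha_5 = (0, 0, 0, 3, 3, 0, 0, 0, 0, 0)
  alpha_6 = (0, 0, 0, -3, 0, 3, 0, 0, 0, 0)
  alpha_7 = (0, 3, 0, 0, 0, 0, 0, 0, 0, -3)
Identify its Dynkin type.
Compute the Cartan integers a_ij = 2(alpha_i, alpha_j)/(alpha_j, alpha_j); the resulting 7x7 Cartan matrix is
[[2, 0, -1, 0, 0, 0, 0], [0, 2, 0, 0, 0, 0, -1], [-1, 0, 2, 0, -1, 0, 0], [0, 0, 0, 2, -1, 0, -1], [0, 0, -1, -1, 2, -1, 0], [0, 0, 0, 0, -1, 2, 0], [0, -1, 0, -1, 0, 0, 2]].
All simple roots have the same length, so the diagram is simply laced. The associated Dynkin diagram is a chain of 6 nodes with one extra node attached to the third node from one end (E_7), so the type is E_7.

E7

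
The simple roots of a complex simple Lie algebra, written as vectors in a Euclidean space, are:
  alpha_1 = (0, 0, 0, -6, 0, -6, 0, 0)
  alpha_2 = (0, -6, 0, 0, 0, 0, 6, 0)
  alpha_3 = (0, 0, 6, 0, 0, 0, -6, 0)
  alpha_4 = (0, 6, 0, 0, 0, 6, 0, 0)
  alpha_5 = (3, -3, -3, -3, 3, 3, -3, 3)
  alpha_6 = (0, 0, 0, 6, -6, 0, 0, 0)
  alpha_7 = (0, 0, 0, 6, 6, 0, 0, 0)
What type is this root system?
Compute the Cartan integers a_ij = 2(alpha_i, alpha_j)/(alpha_j, alpha_j); the resulting 7x7 Cartan matrix is
[[2, 0, 0, -1, 0, -1, -1], [0, 2, -1, -1, 0, 0, 0], [0, -1, 2, 0, 0, 0, 0], [-1, -1, 0, 2, 0, 0, 0], [0, 0, 0, 0, 2, -1, 0], [-1, 0, 0, 0, -1, 2, 0], [-1, 0, 0, 0, 0, 0, 2]].
All simple roots have the same length, so the diagram is simply laced. The associated Dynkin diagram is a chain of 6 nodes with one extra node attached to the third node from one end (E_7), so the type is E_7.

E_7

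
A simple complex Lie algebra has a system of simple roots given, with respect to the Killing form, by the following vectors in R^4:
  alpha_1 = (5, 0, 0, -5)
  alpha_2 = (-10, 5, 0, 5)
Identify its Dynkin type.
Compute the Cartan integers a_ij = 2(alpha_i, alpha_j)/(alpha_j, alpha_j); the resulting 2x2 Cartan matrix is
[[2, -1], [-3, 2]].
The roots have two lengths (squared-length ratio 3:1); the short ones are alpha_{1}. The associated Dynkin diagram is two nodes joined by a triple edge (G_2), so the type is G_2.

G2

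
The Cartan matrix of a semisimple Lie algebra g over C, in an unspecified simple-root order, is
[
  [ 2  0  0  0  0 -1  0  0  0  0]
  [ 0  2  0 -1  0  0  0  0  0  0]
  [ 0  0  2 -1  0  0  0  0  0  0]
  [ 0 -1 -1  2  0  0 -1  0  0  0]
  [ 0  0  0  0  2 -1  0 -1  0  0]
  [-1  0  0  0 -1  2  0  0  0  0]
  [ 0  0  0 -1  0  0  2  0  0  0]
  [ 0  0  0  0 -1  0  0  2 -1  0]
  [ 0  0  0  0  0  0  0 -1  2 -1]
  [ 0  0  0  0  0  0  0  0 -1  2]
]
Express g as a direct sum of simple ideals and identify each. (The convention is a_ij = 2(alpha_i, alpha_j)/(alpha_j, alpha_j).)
A_6 ⊕ D_4

The diagram associated to this matrix has two connected components: the simple roots {alpha_1, alpha_5, alpha_6, alpha_8, alpha_9, alpha_10} form a chain of 6 nodes with single edges (A_6), and {alpha_2, alpha_3, alpha_4, alpha_7} form a chain of 2 nodes with a fork of two nodes at one end (D_4). A semisimple Lie algebra decomposes uniquely as the direct sum of simple ideals, one per connected component of its Dynkin diagram, so g ≅ A_6 ⊕ D_4 (dimension 48 + 28 = 76).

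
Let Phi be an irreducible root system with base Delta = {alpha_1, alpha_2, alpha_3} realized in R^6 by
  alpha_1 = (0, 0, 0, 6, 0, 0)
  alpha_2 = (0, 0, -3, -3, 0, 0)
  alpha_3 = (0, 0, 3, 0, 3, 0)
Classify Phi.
C_3 (sp(6))

Compute the Cartan integers a_ij = 2(alpha_i, alpha_j)/(alpha_j, alpha_j); the resulting 3x3 Cartan matrix is
[[2, -2, 0], [-1, 2, -1], [0, -1, 2]].
The roots have two lengths (squared-length ratio 2:1); the short ones are alpha_{2,3}. The associated Dynkin diagram is a chain of 3 nodes with a double edge at one end; the terminal node there is the unique long simple root (C_3), so the type is C_3 (the algebra sp(6)).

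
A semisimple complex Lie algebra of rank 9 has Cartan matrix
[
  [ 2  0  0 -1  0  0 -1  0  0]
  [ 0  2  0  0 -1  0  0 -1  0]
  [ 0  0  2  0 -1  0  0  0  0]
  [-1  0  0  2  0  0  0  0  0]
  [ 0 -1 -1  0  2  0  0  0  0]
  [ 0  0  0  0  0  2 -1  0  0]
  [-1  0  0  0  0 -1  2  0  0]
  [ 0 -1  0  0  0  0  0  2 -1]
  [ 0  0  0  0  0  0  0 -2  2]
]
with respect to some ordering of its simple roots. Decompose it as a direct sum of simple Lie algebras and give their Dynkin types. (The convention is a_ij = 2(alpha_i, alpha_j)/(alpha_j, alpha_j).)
The diagram associated to this matrix has two connected components: the simple roots {alpha_1, alpha_4, alpha_6, alpha_7} form a chain of 4 nodes with single edges (A_4), and {alpha_2, alpha_3, alpha_5, alpha_8, alpha_9} form a chain of 5 nodes with a double edge at one end; the terminal node there is the unique long simple root (C_5). A semisimple Lie algebra decomposes uniquely as the direct sum of simple ideals, one per connected component of its Dynkin diagram, so g ≅ A_4 ⊕ C_5 (dimension 24 + 55 = 79).

A_4 (sl(5)) ⊕ C_5 (sp(10))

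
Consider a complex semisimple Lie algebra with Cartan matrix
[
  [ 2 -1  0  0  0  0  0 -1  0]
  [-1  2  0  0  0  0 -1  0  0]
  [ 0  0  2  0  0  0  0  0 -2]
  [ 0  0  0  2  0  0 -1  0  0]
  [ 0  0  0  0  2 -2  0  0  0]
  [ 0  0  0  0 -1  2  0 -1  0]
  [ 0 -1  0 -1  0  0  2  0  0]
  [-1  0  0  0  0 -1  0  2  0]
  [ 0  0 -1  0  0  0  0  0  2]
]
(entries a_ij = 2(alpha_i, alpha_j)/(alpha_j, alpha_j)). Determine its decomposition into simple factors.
The diagram associated to this matrix has two connected components: the simple roots {alpha_3, alpha_9} form a chain of 2 nodes with a double edge at one end; the terminal node there is the unique short simple root (B_2), and {alpha_1, alpha_2, alpha_4, alpha_5, alpha_6, alpha_7, alpha_8} form a chain of 7 nodes with a double edge at one end; the terminal node there is the unique long simple root (C_7). A semisimple Lie algebra decomposes uniquely as the direct sum of simple ideals, one per connected component of its Dynkin diagram, so g ≅ B_2 ⊕ C_7 (dimension 10 + 105 = 115).

type B_2 + type C_7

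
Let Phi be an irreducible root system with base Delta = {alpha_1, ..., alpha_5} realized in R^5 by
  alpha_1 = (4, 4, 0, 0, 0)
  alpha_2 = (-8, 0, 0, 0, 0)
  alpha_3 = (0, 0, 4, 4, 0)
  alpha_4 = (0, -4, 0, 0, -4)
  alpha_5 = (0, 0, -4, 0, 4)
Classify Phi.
Compute the Cartan integers a_ij = 2(alpha_i, alpha_j)/(alpha_j, alpha_j); the resulting 5x5 Cartan matrix is
[[2, -1, 0, -1, 0], [-2, 2, 0, 0, 0], [0, 0, 2, 0, -1], [-1, 0, 0, 2, -1], [0, 0, -1, -1, 2]].
The roots have two lengths (squared-length ratio 2:1); the short ones are alpha_{1,3,4,5}. The associated Dynkin diagram is a chain of 5 nodes with a double edge at one end; the terminal node there is the unique long simple root (C_5), so the type is C_5 (the algebra sp(10)).

C_5 (sp(10))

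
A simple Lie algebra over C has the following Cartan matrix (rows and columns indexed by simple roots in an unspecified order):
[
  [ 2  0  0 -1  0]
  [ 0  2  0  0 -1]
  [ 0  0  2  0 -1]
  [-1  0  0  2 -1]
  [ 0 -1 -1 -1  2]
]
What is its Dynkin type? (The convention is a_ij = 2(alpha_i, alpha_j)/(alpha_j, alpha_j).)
The matrix has rank 5 with 2's on the diagonal. Reading the off-diagonal entries as Dynkin edges (a single edge where a_ij = a_ji = -1; a double or triple edge where a_ij * a_ji = 2 or 3), the diagram is a chain of 3 nodes with a fork of two nodes at one end (D_5). One simple-root ordering that puts it in standard form is (alpha_1, alpha_4, alpha_5, alpha_3, alpha_2). So the algebra is type D_5, i.e. so(10).

D_5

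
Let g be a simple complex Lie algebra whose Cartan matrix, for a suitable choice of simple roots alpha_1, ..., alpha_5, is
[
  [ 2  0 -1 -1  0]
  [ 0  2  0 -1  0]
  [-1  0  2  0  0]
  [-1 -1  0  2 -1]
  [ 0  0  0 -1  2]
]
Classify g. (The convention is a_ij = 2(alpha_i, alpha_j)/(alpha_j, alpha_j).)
The matrix has rank 5 with 2's on the diagonal. Reading the off-diagonal entries as Dynkin edges (a single edge where a_ij = a_ji = -1; a double or triple edge where a_ij * a_ji = 2 or 3), the diagram is a chain of 3 nodes with a fork of two nodes at one end (D_5). One simple-root ordering that puts it in standard form is (alpha_3, alpha_1, alpha_4, alpha_5, alpha_2). So the algebra is type D_5, i.e. so(10).

D_5 (so(10))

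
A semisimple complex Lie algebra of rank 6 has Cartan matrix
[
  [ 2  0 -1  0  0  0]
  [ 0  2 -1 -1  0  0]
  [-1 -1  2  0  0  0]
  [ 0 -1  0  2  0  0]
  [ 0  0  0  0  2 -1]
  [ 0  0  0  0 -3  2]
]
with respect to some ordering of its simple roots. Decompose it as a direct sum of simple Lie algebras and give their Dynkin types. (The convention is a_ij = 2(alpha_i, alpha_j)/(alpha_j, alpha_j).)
A_4 + G_2

The diagram associated to this matrix has two connected components: the simple roots {alpha_1, alpha_2, alpha_3, alpha_4} form a chain of 4 nodes with single edges (A_4), and {alpha_5, alpha_6} form two nodes joined by a triple edge (G_2). A semisimple Lie algebra decomposes uniquely as the direct sum of simple ideals, one per connected component of its Dynkin diagram, so g ≅ A_4 ⊕ G_2 (dimension 24 + 14 = 38).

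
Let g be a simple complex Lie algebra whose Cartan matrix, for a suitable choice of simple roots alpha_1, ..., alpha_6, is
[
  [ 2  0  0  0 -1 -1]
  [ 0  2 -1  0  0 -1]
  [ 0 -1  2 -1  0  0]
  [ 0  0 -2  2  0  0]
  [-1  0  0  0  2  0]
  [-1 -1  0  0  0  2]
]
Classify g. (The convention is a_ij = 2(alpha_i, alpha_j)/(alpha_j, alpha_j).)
C_6

The matrix has rank 6 with 2's on the diagonal. Reading the off-diagonal entries as Dynkin edges (a single edge where a_ij = a_ji = -1; a double or triple edge where a_ij * a_ji = 2 or 3), the diagram is a chain of 6 nodes with a double edge at one end; the terminal node there is the unique long simple root (C_6). One simple-root ordering that puts it in standard form is (alpha_5, alpha_1, alpha_6, alpha_2, alpha_3, alpha_4). So the algebra is type C_6, i.e. sp(12).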